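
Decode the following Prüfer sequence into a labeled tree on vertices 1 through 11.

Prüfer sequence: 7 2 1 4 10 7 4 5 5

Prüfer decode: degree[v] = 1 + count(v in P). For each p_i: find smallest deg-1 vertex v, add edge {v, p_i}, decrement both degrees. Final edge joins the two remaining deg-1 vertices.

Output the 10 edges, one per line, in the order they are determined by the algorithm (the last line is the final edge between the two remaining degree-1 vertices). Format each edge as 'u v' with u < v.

Initial degrees: {1:2, 2:2, 3:1, 4:3, 5:3, 6:1, 7:3, 8:1, 9:1, 10:2, 11:1}
Step 1: smallest deg-1 vertex = 3, p_1 = 7. Add edge {3,7}. Now deg[3]=0, deg[7]=2.
Step 2: smallest deg-1 vertex = 6, p_2 = 2. Add edge {2,6}. Now deg[6]=0, deg[2]=1.
Step 3: smallest deg-1 vertex = 2, p_3 = 1. Add edge {1,2}. Now deg[2]=0, deg[1]=1.
Step 4: smallest deg-1 vertex = 1, p_4 = 4. Add edge {1,4}. Now deg[1]=0, deg[4]=2.
Step 5: smallest deg-1 vertex = 8, p_5 = 10. Add edge {8,10}. Now deg[8]=0, deg[10]=1.
Step 6: smallest deg-1 vertex = 9, p_6 = 7. Add edge {7,9}. Now deg[9]=0, deg[7]=1.
Step 7: smallest deg-1 vertex = 7, p_7 = 4. Add edge {4,7}. Now deg[7]=0, deg[4]=1.
Step 8: smallest deg-1 vertex = 4, p_8 = 5. Add edge {4,5}. Now deg[4]=0, deg[5]=2.
Step 9: smallest deg-1 vertex = 10, p_9 = 5. Add edge {5,10}. Now deg[10]=0, deg[5]=1.
Final: two remaining deg-1 vertices are 5, 11. Add edge {5,11}.

Answer: 3 7
2 6
1 2
1 4
8 10
7 9
4 7
4 5
5 10
5 11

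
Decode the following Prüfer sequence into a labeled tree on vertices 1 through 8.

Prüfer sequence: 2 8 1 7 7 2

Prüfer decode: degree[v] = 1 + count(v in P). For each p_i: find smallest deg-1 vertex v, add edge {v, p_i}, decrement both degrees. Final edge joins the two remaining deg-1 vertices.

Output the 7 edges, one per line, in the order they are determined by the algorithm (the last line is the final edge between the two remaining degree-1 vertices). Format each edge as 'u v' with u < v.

Answer: 2 3
4 8
1 5
1 7
6 7
2 7
2 8

Derivation:
Initial degrees: {1:2, 2:3, 3:1, 4:1, 5:1, 6:1, 7:3, 8:2}
Step 1: smallest deg-1 vertex = 3, p_1 = 2. Add edge {2,3}. Now deg[3]=0, deg[2]=2.
Step 2: smallest deg-1 vertex = 4, p_2 = 8. Add edge {4,8}. Now deg[4]=0, deg[8]=1.
Step 3: smallest deg-1 vertex = 5, p_3 = 1. Add edge {1,5}. Now deg[5]=0, deg[1]=1.
Step 4: smallest deg-1 vertex = 1, p_4 = 7. Add edge {1,7}. Now deg[1]=0, deg[7]=2.
Step 5: smallest deg-1 vertex = 6, p_5 = 7. Add edge {6,7}. Now deg[6]=0, deg[7]=1.
Step 6: smallest deg-1 vertex = 7, p_6 = 2. Add edge {2,7}. Now deg[7]=0, deg[2]=1.
Final: two remaining deg-1 vertices are 2, 8. Add edge {2,8}.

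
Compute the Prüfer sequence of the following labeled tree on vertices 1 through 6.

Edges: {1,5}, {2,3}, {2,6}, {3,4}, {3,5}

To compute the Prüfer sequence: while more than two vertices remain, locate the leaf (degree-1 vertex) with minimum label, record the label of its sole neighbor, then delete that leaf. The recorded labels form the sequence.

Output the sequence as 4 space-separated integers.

Step 1: leaves = {1,4,6}. Remove smallest leaf 1, emit neighbor 5.
Step 2: leaves = {4,5,6}. Remove smallest leaf 4, emit neighbor 3.
Step 3: leaves = {5,6}. Remove smallest leaf 5, emit neighbor 3.
Step 4: leaves = {3,6}. Remove smallest leaf 3, emit neighbor 2.
Done: 2 vertices remain (2, 6). Sequence = [5 3 3 2]

Answer: 5 3 3 2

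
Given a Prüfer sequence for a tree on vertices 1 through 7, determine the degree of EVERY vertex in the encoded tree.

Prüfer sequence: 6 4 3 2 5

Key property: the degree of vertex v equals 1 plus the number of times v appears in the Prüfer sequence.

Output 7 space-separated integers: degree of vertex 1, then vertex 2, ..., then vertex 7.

Answer: 1 2 2 2 2 2 1

Derivation:
p_1 = 6: count[6] becomes 1
p_2 = 4: count[4] becomes 1
p_3 = 3: count[3] becomes 1
p_4 = 2: count[2] becomes 1
p_5 = 5: count[5] becomes 1
Degrees (1 + count): deg[1]=1+0=1, deg[2]=1+1=2, deg[3]=1+1=2, deg[4]=1+1=2, deg[5]=1+1=2, deg[6]=1+1=2, deg[7]=1+0=1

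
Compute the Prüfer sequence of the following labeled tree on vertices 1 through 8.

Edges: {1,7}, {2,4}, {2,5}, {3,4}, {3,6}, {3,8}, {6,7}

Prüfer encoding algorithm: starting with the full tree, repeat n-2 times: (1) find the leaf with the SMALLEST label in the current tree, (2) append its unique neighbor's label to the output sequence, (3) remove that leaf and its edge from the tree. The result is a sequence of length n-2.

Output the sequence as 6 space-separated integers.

Step 1: leaves = {1,5,8}. Remove smallest leaf 1, emit neighbor 7.
Step 2: leaves = {5,7,8}. Remove smallest leaf 5, emit neighbor 2.
Step 3: leaves = {2,7,8}. Remove smallest leaf 2, emit neighbor 4.
Step 4: leaves = {4,7,8}. Remove smallest leaf 4, emit neighbor 3.
Step 5: leaves = {7,8}. Remove smallest leaf 7, emit neighbor 6.
Step 6: leaves = {6,8}. Remove smallest leaf 6, emit neighbor 3.
Done: 2 vertices remain (3, 8). Sequence = [7 2 4 3 6 3]

Answer: 7 2 4 3 6 3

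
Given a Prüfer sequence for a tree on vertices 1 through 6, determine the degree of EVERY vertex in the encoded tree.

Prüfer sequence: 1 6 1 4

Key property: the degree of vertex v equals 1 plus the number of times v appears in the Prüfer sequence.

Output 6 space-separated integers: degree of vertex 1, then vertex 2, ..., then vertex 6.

Answer: 3 1 1 2 1 2

Derivation:
p_1 = 1: count[1] becomes 1
p_2 = 6: count[6] becomes 1
p_3 = 1: count[1] becomes 2
p_4 = 4: count[4] becomes 1
Degrees (1 + count): deg[1]=1+2=3, deg[2]=1+0=1, deg[3]=1+0=1, deg[4]=1+1=2, deg[5]=1+0=1, deg[6]=1+1=2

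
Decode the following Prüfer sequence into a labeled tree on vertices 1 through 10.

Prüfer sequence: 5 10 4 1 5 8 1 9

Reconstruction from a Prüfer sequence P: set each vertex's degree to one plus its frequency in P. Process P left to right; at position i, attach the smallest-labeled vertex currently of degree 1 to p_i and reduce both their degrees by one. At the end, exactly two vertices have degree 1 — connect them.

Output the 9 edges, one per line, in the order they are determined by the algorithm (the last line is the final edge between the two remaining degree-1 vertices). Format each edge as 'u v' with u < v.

Answer: 2 5
3 10
4 6
1 4
5 7
5 8
1 8
1 9
9 10

Derivation:
Initial degrees: {1:3, 2:1, 3:1, 4:2, 5:3, 6:1, 7:1, 8:2, 9:2, 10:2}
Step 1: smallest deg-1 vertex = 2, p_1 = 5. Add edge {2,5}. Now deg[2]=0, deg[5]=2.
Step 2: smallest deg-1 vertex = 3, p_2 = 10. Add edge {3,10}. Now deg[3]=0, deg[10]=1.
Step 3: smallest deg-1 vertex = 6, p_3 = 4. Add edge {4,6}. Now deg[6]=0, deg[4]=1.
Step 4: smallest deg-1 vertex = 4, p_4 = 1. Add edge {1,4}. Now deg[4]=0, deg[1]=2.
Step 5: smallest deg-1 vertex = 7, p_5 = 5. Add edge {5,7}. Now deg[7]=0, deg[5]=1.
Step 6: smallest deg-1 vertex = 5, p_6 = 8. Add edge {5,8}. Now deg[5]=0, deg[8]=1.
Step 7: smallest deg-1 vertex = 8, p_7 = 1. Add edge {1,8}. Now deg[8]=0, deg[1]=1.
Step 8: smallest deg-1 vertex = 1, p_8 = 9. Add edge {1,9}. Now deg[1]=0, deg[9]=1.
Final: two remaining deg-1 vertices are 9, 10. Add edge {9,10}.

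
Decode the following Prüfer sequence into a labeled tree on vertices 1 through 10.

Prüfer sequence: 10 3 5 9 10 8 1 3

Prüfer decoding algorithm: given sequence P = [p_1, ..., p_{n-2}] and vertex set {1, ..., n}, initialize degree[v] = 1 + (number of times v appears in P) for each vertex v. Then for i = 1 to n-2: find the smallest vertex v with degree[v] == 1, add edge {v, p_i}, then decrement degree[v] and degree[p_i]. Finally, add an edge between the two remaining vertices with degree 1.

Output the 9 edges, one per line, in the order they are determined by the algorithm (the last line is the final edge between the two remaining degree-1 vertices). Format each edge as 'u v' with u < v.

Answer: 2 10
3 4
5 6
5 9
7 10
8 9
1 8
1 3
3 10

Derivation:
Initial degrees: {1:2, 2:1, 3:3, 4:1, 5:2, 6:1, 7:1, 8:2, 9:2, 10:3}
Step 1: smallest deg-1 vertex = 2, p_1 = 10. Add edge {2,10}. Now deg[2]=0, deg[10]=2.
Step 2: smallest deg-1 vertex = 4, p_2 = 3. Add edge {3,4}. Now deg[4]=0, deg[3]=2.
Step 3: smallest deg-1 vertex = 6, p_3 = 5. Add edge {5,6}. Now deg[6]=0, deg[5]=1.
Step 4: smallest deg-1 vertex = 5, p_4 = 9. Add edge {5,9}. Now deg[5]=0, deg[9]=1.
Step 5: smallest deg-1 vertex = 7, p_5 = 10. Add edge {7,10}. Now deg[7]=0, deg[10]=1.
Step 6: smallest deg-1 vertex = 9, p_6 = 8. Add edge {8,9}. Now deg[9]=0, deg[8]=1.
Step 7: smallest deg-1 vertex = 8, p_7 = 1. Add edge {1,8}. Now deg[8]=0, deg[1]=1.
Step 8: smallest deg-1 vertex = 1, p_8 = 3. Add edge {1,3}. Now deg[1]=0, deg[3]=1.
Final: two remaining deg-1 vertices are 3, 10. Add edge {3,10}.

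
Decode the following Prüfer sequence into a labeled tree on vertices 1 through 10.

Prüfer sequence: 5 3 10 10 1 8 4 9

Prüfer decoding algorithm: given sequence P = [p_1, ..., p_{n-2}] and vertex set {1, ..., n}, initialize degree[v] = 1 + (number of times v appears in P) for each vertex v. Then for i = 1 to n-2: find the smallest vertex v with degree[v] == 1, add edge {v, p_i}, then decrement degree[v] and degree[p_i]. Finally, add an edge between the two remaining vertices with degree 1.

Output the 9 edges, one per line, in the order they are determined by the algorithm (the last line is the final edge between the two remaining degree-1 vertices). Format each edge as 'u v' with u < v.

Initial degrees: {1:2, 2:1, 3:2, 4:2, 5:2, 6:1, 7:1, 8:2, 9:2, 10:3}
Step 1: smallest deg-1 vertex = 2, p_1 = 5. Add edge {2,5}. Now deg[2]=0, deg[5]=1.
Step 2: smallest deg-1 vertex = 5, p_2 = 3. Add edge {3,5}. Now deg[5]=0, deg[3]=1.
Step 3: smallest deg-1 vertex = 3, p_3 = 10. Add edge {3,10}. Now deg[3]=0, deg[10]=2.
Step 4: smallest deg-1 vertex = 6, p_4 = 10. Add edge {6,10}. Now deg[6]=0, deg[10]=1.
Step 5: smallest deg-1 vertex = 7, p_5 = 1. Add edge {1,7}. Now deg[7]=0, deg[1]=1.
Step 6: smallest deg-1 vertex = 1, p_6 = 8. Add edge {1,8}. Now deg[1]=0, deg[8]=1.
Step 7: smallest deg-1 vertex = 8, p_7 = 4. Add edge {4,8}. Now deg[8]=0, deg[4]=1.
Step 8: smallest deg-1 vertex = 4, p_8 = 9. Add edge {4,9}. Now deg[4]=0, deg[9]=1.
Final: two remaining deg-1 vertices are 9, 10. Add edge {9,10}.

Answer: 2 5
3 5
3 10
6 10
1 7
1 8
4 8
4 9
9 10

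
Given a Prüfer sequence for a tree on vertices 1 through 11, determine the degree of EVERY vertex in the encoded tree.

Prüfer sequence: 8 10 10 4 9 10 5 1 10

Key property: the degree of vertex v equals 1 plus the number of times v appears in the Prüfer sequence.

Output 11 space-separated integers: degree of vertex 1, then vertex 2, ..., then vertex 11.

p_1 = 8: count[8] becomes 1
p_2 = 10: count[10] becomes 1
p_3 = 10: count[10] becomes 2
p_4 = 4: count[4] becomes 1
p_5 = 9: count[9] becomes 1
p_6 = 10: count[10] becomes 3
p_7 = 5: count[5] becomes 1
p_8 = 1: count[1] becomes 1
p_9 = 10: count[10] becomes 4
Degrees (1 + count): deg[1]=1+1=2, deg[2]=1+0=1, deg[3]=1+0=1, deg[4]=1+1=2, deg[5]=1+1=2, deg[6]=1+0=1, deg[7]=1+0=1, deg[8]=1+1=2, deg[9]=1+1=2, deg[10]=1+4=5, deg[11]=1+0=1

Answer: 2 1 1 2 2 1 1 2 2 5 1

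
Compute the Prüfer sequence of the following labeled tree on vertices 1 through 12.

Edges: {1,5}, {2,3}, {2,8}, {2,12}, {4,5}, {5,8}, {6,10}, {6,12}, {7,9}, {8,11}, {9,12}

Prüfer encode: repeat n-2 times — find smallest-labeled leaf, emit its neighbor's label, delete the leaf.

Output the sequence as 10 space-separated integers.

Answer: 5 2 5 8 9 12 6 12 8 2

Derivation:
Step 1: leaves = {1,3,4,7,10,11}. Remove smallest leaf 1, emit neighbor 5.
Step 2: leaves = {3,4,7,10,11}. Remove smallest leaf 3, emit neighbor 2.
Step 3: leaves = {4,7,10,11}. Remove smallest leaf 4, emit neighbor 5.
Step 4: leaves = {5,7,10,11}. Remove smallest leaf 5, emit neighbor 8.
Step 5: leaves = {7,10,11}. Remove smallest leaf 7, emit neighbor 9.
Step 6: leaves = {9,10,11}. Remove smallest leaf 9, emit neighbor 12.
Step 7: leaves = {10,11}. Remove smallest leaf 10, emit neighbor 6.
Step 8: leaves = {6,11}. Remove smallest leaf 6, emit neighbor 12.
Step 9: leaves = {11,12}. Remove smallest leaf 11, emit neighbor 8.
Step 10: leaves = {8,12}. Remove smallest leaf 8, emit neighbor 2.
Done: 2 vertices remain (2, 12). Sequence = [5 2 5 8 9 12 6 12 8 2]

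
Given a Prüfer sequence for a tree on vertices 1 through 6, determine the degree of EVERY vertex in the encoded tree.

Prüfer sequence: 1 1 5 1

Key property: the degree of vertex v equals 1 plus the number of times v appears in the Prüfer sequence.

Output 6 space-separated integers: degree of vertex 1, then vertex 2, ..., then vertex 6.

Answer: 4 1 1 1 2 1

Derivation:
p_1 = 1: count[1] becomes 1
p_2 = 1: count[1] becomes 2
p_3 = 5: count[5] becomes 1
p_4 = 1: count[1] becomes 3
Degrees (1 + count): deg[1]=1+3=4, deg[2]=1+0=1, deg[3]=1+0=1, deg[4]=1+0=1, deg[5]=1+1=2, deg[6]=1+0=1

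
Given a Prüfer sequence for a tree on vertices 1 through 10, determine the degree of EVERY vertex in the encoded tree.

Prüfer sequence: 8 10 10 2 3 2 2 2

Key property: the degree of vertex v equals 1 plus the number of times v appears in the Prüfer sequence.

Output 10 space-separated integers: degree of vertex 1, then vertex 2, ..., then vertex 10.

Answer: 1 5 2 1 1 1 1 2 1 3

Derivation:
p_1 = 8: count[8] becomes 1
p_2 = 10: count[10] becomes 1
p_3 = 10: count[10] becomes 2
p_4 = 2: count[2] becomes 1
p_5 = 3: count[3] becomes 1
p_6 = 2: count[2] becomes 2
p_7 = 2: count[2] becomes 3
p_8 = 2: count[2] becomes 4
Degrees (1 + count): deg[1]=1+0=1, deg[2]=1+4=5, deg[3]=1+1=2, deg[4]=1+0=1, deg[5]=1+0=1, deg[6]=1+0=1, deg[7]=1+0=1, deg[8]=1+1=2, deg[9]=1+0=1, deg[10]=1+2=3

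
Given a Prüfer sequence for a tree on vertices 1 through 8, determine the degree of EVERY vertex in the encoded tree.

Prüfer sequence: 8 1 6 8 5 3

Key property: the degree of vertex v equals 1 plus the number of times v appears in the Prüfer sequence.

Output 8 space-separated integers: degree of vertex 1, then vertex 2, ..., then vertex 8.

p_1 = 8: count[8] becomes 1
p_2 = 1: count[1] becomes 1
p_3 = 6: count[6] becomes 1
p_4 = 8: count[8] becomes 2
p_5 = 5: count[5] becomes 1
p_6 = 3: count[3] becomes 1
Degrees (1 + count): deg[1]=1+1=2, deg[2]=1+0=1, deg[3]=1+1=2, deg[4]=1+0=1, deg[5]=1+1=2, deg[6]=1+1=2, deg[7]=1+0=1, deg[8]=1+2=3

Answer: 2 1 2 1 2 2 1 3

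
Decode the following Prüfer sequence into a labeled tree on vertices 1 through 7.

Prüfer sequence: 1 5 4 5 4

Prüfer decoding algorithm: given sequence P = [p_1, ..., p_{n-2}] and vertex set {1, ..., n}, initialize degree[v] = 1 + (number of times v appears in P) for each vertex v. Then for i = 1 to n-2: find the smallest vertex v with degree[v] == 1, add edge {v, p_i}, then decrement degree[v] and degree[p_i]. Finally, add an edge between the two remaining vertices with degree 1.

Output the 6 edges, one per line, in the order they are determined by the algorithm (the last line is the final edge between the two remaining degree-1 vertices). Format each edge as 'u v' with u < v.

Initial degrees: {1:2, 2:1, 3:1, 4:3, 5:3, 6:1, 7:1}
Step 1: smallest deg-1 vertex = 2, p_1 = 1. Add edge {1,2}. Now deg[2]=0, deg[1]=1.
Step 2: smallest deg-1 vertex = 1, p_2 = 5. Add edge {1,5}. Now deg[1]=0, deg[5]=2.
Step 3: smallest deg-1 vertex = 3, p_3 = 4. Add edge {3,4}. Now deg[3]=0, deg[4]=2.
Step 4: smallest deg-1 vertex = 6, p_4 = 5. Add edge {5,6}. Now deg[6]=0, deg[5]=1.
Step 5: smallest deg-1 vertex = 5, p_5 = 4. Add edge {4,5}. Now deg[5]=0, deg[4]=1.
Final: two remaining deg-1 vertices are 4, 7. Add edge {4,7}.

Answer: 1 2
1 5
3 4
5 6
4 5
4 7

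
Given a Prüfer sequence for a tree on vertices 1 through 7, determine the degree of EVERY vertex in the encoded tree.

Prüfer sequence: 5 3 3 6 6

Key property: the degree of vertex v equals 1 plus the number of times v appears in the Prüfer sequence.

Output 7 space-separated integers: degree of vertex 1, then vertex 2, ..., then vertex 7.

p_1 = 5: count[5] becomes 1
p_2 = 3: count[3] becomes 1
p_3 = 3: count[3] becomes 2
p_4 = 6: count[6] becomes 1
p_5 = 6: count[6] becomes 2
Degrees (1 + count): deg[1]=1+0=1, deg[2]=1+0=1, deg[3]=1+2=3, deg[4]=1+0=1, deg[5]=1+1=2, deg[6]=1+2=3, deg[7]=1+0=1

Answer: 1 1 3 1 2 3 1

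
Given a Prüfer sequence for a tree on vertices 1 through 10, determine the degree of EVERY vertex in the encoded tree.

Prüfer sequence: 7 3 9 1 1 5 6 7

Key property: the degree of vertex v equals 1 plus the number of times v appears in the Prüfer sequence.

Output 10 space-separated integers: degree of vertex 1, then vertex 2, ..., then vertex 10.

Answer: 3 1 2 1 2 2 3 1 2 1

Derivation:
p_1 = 7: count[7] becomes 1
p_2 = 3: count[3] becomes 1
p_3 = 9: count[9] becomes 1
p_4 = 1: count[1] becomes 1
p_5 = 1: count[1] becomes 2
p_6 = 5: count[5] becomes 1
p_7 = 6: count[6] becomes 1
p_8 = 7: count[7] becomes 2
Degrees (1 + count): deg[1]=1+2=3, deg[2]=1+0=1, deg[3]=1+1=2, deg[4]=1+0=1, deg[5]=1+1=2, deg[6]=1+1=2, deg[7]=1+2=3, deg[8]=1+0=1, deg[9]=1+1=2, deg[10]=1+0=1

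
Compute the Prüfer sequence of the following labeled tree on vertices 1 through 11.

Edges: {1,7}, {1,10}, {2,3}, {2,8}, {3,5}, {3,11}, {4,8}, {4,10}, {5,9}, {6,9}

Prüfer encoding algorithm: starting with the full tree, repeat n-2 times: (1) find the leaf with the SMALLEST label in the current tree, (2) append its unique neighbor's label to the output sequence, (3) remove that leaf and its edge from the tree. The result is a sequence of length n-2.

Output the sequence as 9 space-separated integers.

Step 1: leaves = {6,7,11}. Remove smallest leaf 6, emit neighbor 9.
Step 2: leaves = {7,9,11}. Remove smallest leaf 7, emit neighbor 1.
Step 3: leaves = {1,9,11}. Remove smallest leaf 1, emit neighbor 10.
Step 4: leaves = {9,10,11}. Remove smallest leaf 9, emit neighbor 5.
Step 5: leaves = {5,10,11}. Remove smallest leaf 5, emit neighbor 3.
Step 6: leaves = {10,11}. Remove smallest leaf 10, emit neighbor 4.
Step 7: leaves = {4,11}. Remove smallest leaf 4, emit neighbor 8.
Step 8: leaves = {8,11}. Remove smallest leaf 8, emit neighbor 2.
Step 9: leaves = {2,11}. Remove smallest leaf 2, emit neighbor 3.
Done: 2 vertices remain (3, 11). Sequence = [9 1 10 5 3 4 8 2 3]

Answer: 9 1 10 5 3 4 8 2 3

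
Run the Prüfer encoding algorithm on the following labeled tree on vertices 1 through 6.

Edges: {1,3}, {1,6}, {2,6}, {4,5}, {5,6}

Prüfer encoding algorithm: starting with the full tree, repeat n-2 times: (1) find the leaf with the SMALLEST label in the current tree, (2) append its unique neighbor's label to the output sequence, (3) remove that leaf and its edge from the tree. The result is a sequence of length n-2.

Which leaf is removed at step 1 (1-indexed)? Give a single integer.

Step 1: current leaves = {2,3,4}. Remove leaf 2 (neighbor: 6).

Answer: 2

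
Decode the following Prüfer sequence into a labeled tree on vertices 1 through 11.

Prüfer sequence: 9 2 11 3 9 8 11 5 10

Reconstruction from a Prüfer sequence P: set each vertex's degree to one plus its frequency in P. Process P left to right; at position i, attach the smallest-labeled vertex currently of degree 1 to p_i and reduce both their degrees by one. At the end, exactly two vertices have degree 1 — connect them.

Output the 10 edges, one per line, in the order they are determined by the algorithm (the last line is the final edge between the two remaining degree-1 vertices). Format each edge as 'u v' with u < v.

Initial degrees: {1:1, 2:2, 3:2, 4:1, 5:2, 6:1, 7:1, 8:2, 9:3, 10:2, 11:3}
Step 1: smallest deg-1 vertex = 1, p_1 = 9. Add edge {1,9}. Now deg[1]=0, deg[9]=2.
Step 2: smallest deg-1 vertex = 4, p_2 = 2. Add edge {2,4}. Now deg[4]=0, deg[2]=1.
Step 3: smallest deg-1 vertex = 2, p_3 = 11. Add edge {2,11}. Now deg[2]=0, deg[11]=2.
Step 4: smallest deg-1 vertex = 6, p_4 = 3. Add edge {3,6}. Now deg[6]=0, deg[3]=1.
Step 5: smallest deg-1 vertex = 3, p_5 = 9. Add edge {3,9}. Now deg[3]=0, deg[9]=1.
Step 6: smallest deg-1 vertex = 7, p_6 = 8. Add edge {7,8}. Now deg[7]=0, deg[8]=1.
Step 7: smallest deg-1 vertex = 8, p_7 = 11. Add edge {8,11}. Now deg[8]=0, deg[11]=1.
Step 8: smallest deg-1 vertex = 9, p_8 = 5. Add edge {5,9}. Now deg[9]=0, deg[5]=1.
Step 9: smallest deg-1 vertex = 5, p_9 = 10. Add edge {5,10}. Now deg[5]=0, deg[10]=1.
Final: two remaining deg-1 vertices are 10, 11. Add edge {10,11}.

Answer: 1 9
2 4
2 11
3 6
3 9
7 8
8 11
5 9
5 10
10 11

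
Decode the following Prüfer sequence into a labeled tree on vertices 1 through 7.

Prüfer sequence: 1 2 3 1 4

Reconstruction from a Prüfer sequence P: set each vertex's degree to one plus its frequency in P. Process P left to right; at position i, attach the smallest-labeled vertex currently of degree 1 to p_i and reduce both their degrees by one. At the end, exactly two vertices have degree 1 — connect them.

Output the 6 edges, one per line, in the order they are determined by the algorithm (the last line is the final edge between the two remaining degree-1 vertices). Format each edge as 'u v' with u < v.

Initial degrees: {1:3, 2:2, 3:2, 4:2, 5:1, 6:1, 7:1}
Step 1: smallest deg-1 vertex = 5, p_1 = 1. Add edge {1,5}. Now deg[5]=0, deg[1]=2.
Step 2: smallest deg-1 vertex = 6, p_2 = 2. Add edge {2,6}. Now deg[6]=0, deg[2]=1.
Step 3: smallest deg-1 vertex = 2, p_3 = 3. Add edge {2,3}. Now deg[2]=0, deg[3]=1.
Step 4: smallest deg-1 vertex = 3, p_4 = 1. Add edge {1,3}. Now deg[3]=0, deg[1]=1.
Step 5: smallest deg-1 vertex = 1, p_5 = 4. Add edge {1,4}. Now deg[1]=0, deg[4]=1.
Final: two remaining deg-1 vertices are 4, 7. Add edge {4,7}.

Answer: 1 5
2 6
2 3
1 3
1 4
4 7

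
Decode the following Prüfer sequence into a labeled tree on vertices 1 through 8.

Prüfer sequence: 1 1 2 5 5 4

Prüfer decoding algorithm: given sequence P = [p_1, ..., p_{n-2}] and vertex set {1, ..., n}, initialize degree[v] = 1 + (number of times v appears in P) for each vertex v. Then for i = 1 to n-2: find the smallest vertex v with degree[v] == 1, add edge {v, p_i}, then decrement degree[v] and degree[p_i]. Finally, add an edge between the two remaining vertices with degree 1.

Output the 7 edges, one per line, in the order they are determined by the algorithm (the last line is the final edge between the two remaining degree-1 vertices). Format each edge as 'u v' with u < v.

Answer: 1 3
1 6
1 2
2 5
5 7
4 5
4 8

Derivation:
Initial degrees: {1:3, 2:2, 3:1, 4:2, 5:3, 6:1, 7:1, 8:1}
Step 1: smallest deg-1 vertex = 3, p_1 = 1. Add edge {1,3}. Now deg[3]=0, deg[1]=2.
Step 2: smallest deg-1 vertex = 6, p_2 = 1. Add edge {1,6}. Now deg[6]=0, deg[1]=1.
Step 3: smallest deg-1 vertex = 1, p_3 = 2. Add edge {1,2}. Now deg[1]=0, deg[2]=1.
Step 4: smallest deg-1 vertex = 2, p_4 = 5. Add edge {2,5}. Now deg[2]=0, deg[5]=2.
Step 5: smallest deg-1 vertex = 7, p_5 = 5. Add edge {5,7}. Now deg[7]=0, deg[5]=1.
Step 6: smallest deg-1 vertex = 5, p_6 = 4. Add edge {4,5}. Now deg[5]=0, deg[4]=1.
Final: two remaining deg-1 vertices are 4, 8. Add edge {4,8}.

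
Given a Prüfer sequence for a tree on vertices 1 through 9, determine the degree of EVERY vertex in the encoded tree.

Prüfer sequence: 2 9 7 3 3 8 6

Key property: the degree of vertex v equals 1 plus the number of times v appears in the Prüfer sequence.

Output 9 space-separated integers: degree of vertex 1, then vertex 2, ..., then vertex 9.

p_1 = 2: count[2] becomes 1
p_2 = 9: count[9] becomes 1
p_3 = 7: count[7] becomes 1
p_4 = 3: count[3] becomes 1
p_5 = 3: count[3] becomes 2
p_6 = 8: count[8] becomes 1
p_7 = 6: count[6] becomes 1
Degrees (1 + count): deg[1]=1+0=1, deg[2]=1+1=2, deg[3]=1+2=3, deg[4]=1+0=1, deg[5]=1+0=1, deg[6]=1+1=2, deg[7]=1+1=2, deg[8]=1+1=2, deg[9]=1+1=2

Answer: 1 2 3 1 1 2 2 2 2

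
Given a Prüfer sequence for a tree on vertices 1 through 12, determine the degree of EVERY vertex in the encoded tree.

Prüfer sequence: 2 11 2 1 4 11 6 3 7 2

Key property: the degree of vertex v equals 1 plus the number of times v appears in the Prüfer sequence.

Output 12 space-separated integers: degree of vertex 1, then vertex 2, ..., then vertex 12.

p_1 = 2: count[2] becomes 1
p_2 = 11: count[11] becomes 1
p_3 = 2: count[2] becomes 2
p_4 = 1: count[1] becomes 1
p_5 = 4: count[4] becomes 1
p_6 = 11: count[11] becomes 2
p_7 = 6: count[6] becomes 1
p_8 = 3: count[3] becomes 1
p_9 = 7: count[7] becomes 1
p_10 = 2: count[2] becomes 3
Degrees (1 + count): deg[1]=1+1=2, deg[2]=1+3=4, deg[3]=1+1=2, deg[4]=1+1=2, deg[5]=1+0=1, deg[6]=1+1=2, deg[7]=1+1=2, deg[8]=1+0=1, deg[9]=1+0=1, deg[10]=1+0=1, deg[11]=1+2=3, deg[12]=1+0=1

Answer: 2 4 2 2 1 2 2 1 1 1 3 1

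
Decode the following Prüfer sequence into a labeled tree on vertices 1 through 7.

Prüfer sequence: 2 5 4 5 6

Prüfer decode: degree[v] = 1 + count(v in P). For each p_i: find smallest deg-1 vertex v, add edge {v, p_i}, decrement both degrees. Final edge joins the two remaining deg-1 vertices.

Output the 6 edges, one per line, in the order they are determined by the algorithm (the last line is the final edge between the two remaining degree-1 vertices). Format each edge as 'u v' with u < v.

Answer: 1 2
2 5
3 4
4 5
5 6
6 7

Derivation:
Initial degrees: {1:1, 2:2, 3:1, 4:2, 5:3, 6:2, 7:1}
Step 1: smallest deg-1 vertex = 1, p_1 = 2. Add edge {1,2}. Now deg[1]=0, deg[2]=1.
Step 2: smallest deg-1 vertex = 2, p_2 = 5. Add edge {2,5}. Now deg[2]=0, deg[5]=2.
Step 3: smallest deg-1 vertex = 3, p_3 = 4. Add edge {3,4}. Now deg[3]=0, deg[4]=1.
Step 4: smallest deg-1 vertex = 4, p_4 = 5. Add edge {4,5}. Now deg[4]=0, deg[5]=1.
Step 5: smallest deg-1 vertex = 5, p_5 = 6. Add edge {5,6}. Now deg[5]=0, deg[6]=1.
Final: two remaining deg-1 vertices are 6, 7. Add edge {6,7}.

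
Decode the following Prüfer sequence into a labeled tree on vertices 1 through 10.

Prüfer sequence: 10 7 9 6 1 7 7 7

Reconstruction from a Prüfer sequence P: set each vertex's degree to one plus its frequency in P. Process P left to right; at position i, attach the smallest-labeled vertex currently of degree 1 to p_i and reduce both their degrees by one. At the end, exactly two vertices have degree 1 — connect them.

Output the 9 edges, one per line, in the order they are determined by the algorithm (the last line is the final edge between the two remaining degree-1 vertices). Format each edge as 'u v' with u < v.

Initial degrees: {1:2, 2:1, 3:1, 4:1, 5:1, 6:2, 7:5, 8:1, 9:2, 10:2}
Step 1: smallest deg-1 vertex = 2, p_1 = 10. Add edge {2,10}. Now deg[2]=0, deg[10]=1.
Step 2: smallest deg-1 vertex = 3, p_2 = 7. Add edge {3,7}. Now deg[3]=0, deg[7]=4.
Step 3: smallest deg-1 vertex = 4, p_3 = 9. Add edge {4,9}. Now deg[4]=0, deg[9]=1.
Step 4: smallest deg-1 vertex = 5, p_4 = 6. Add edge {5,6}. Now deg[5]=0, deg[6]=1.
Step 5: smallest deg-1 vertex = 6, p_5 = 1. Add edge {1,6}. Now deg[6]=0, deg[1]=1.
Step 6: smallest deg-1 vertex = 1, p_6 = 7. Add edge {1,7}. Now deg[1]=0, deg[7]=3.
Step 7: smallest deg-1 vertex = 8, p_7 = 7. Add edge {7,8}. Now deg[8]=0, deg[7]=2.
Step 8: smallest deg-1 vertex = 9, p_8 = 7. Add edge {7,9}. Now deg[9]=0, deg[7]=1.
Final: two remaining deg-1 vertices are 7, 10. Add edge {7,10}.

Answer: 2 10
3 7
4 9
5 6
1 6
1 7
7 8
7 9
7 10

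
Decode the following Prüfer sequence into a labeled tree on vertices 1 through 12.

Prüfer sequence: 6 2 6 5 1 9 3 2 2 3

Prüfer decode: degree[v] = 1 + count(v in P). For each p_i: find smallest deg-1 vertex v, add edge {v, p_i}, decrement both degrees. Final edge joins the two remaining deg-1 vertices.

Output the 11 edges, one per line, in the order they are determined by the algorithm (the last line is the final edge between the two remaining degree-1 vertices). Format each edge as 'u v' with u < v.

Initial degrees: {1:2, 2:4, 3:3, 4:1, 5:2, 6:3, 7:1, 8:1, 9:2, 10:1, 11:1, 12:1}
Step 1: smallest deg-1 vertex = 4, p_1 = 6. Add edge {4,6}. Now deg[4]=0, deg[6]=2.
Step 2: smallest deg-1 vertex = 7, p_2 = 2. Add edge {2,7}. Now deg[7]=0, deg[2]=3.
Step 3: smallest deg-1 vertex = 8, p_3 = 6. Add edge {6,8}. Now deg[8]=0, deg[6]=1.
Step 4: smallest deg-1 vertex = 6, p_4 = 5. Add edge {5,6}. Now deg[6]=0, deg[5]=1.
Step 5: smallest deg-1 vertex = 5, p_5 = 1. Add edge {1,5}. Now deg[5]=0, deg[1]=1.
Step 6: smallest deg-1 vertex = 1, p_6 = 9. Add edge {1,9}. Now deg[1]=0, deg[9]=1.
Step 7: smallest deg-1 vertex = 9, p_7 = 3. Add edge {3,9}. Now deg[9]=0, deg[3]=2.
Step 8: smallest deg-1 vertex = 10, p_8 = 2. Add edge {2,10}. Now deg[10]=0, deg[2]=2.
Step 9: smallest deg-1 vertex = 11, p_9 = 2. Add edge {2,11}. Now deg[11]=0, deg[2]=1.
Step 10: smallest deg-1 vertex = 2, p_10 = 3. Add edge {2,3}. Now deg[2]=0, deg[3]=1.
Final: two remaining deg-1 vertices are 3, 12. Add edge {3,12}.

Answer: 4 6
2 7
6 8
5 6
1 5
1 9
3 9
2 10
2 11
2 3
3 12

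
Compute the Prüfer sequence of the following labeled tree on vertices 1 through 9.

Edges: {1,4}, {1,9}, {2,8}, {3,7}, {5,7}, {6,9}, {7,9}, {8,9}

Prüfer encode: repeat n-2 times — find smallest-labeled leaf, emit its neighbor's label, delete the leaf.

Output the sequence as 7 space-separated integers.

Answer: 8 7 1 9 7 9 9

Derivation:
Step 1: leaves = {2,3,4,5,6}. Remove smallest leaf 2, emit neighbor 8.
Step 2: leaves = {3,4,5,6,8}. Remove smallest leaf 3, emit neighbor 7.
Step 3: leaves = {4,5,6,8}. Remove smallest leaf 4, emit neighbor 1.
Step 4: leaves = {1,5,6,8}. Remove smallest leaf 1, emit neighbor 9.
Step 5: leaves = {5,6,8}. Remove smallest leaf 5, emit neighbor 7.
Step 6: leaves = {6,7,8}. Remove smallest leaf 6, emit neighbor 9.
Step 7: leaves = {7,8}. Remove smallest leaf 7, emit neighbor 9.
Done: 2 vertices remain (8, 9). Sequence = [8 7 1 9 7 9 9]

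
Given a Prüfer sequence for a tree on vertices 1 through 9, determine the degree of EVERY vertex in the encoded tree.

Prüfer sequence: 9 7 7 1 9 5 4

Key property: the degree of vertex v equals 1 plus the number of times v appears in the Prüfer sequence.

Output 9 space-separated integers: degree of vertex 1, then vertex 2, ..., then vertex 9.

Answer: 2 1 1 2 2 1 3 1 3

Derivation:
p_1 = 9: count[9] becomes 1
p_2 = 7: count[7] becomes 1
p_3 = 7: count[7] becomes 2
p_4 = 1: count[1] becomes 1
p_5 = 9: count[9] becomes 2
p_6 = 5: count[5] becomes 1
p_7 = 4: count[4] becomes 1
Degrees (1 + count): deg[1]=1+1=2, deg[2]=1+0=1, deg[3]=1+0=1, deg[4]=1+1=2, deg[5]=1+1=2, deg[6]=1+0=1, deg[7]=1+2=3, deg[8]=1+0=1, deg[9]=1+2=3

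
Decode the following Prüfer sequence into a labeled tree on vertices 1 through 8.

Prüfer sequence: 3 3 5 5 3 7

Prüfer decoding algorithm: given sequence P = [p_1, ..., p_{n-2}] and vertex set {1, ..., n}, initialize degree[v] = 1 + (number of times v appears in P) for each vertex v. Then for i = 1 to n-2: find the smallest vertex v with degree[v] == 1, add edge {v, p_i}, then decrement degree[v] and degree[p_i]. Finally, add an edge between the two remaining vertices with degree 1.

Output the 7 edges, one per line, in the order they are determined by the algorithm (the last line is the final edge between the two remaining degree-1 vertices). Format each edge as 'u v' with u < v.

Initial degrees: {1:1, 2:1, 3:4, 4:1, 5:3, 6:1, 7:2, 8:1}
Step 1: smallest deg-1 vertex = 1, p_1 = 3. Add edge {1,3}. Now deg[1]=0, deg[3]=3.
Step 2: smallest deg-1 vertex = 2, p_2 = 3. Add edge {2,3}. Now deg[2]=0, deg[3]=2.
Step 3: smallest deg-1 vertex = 4, p_3 = 5. Add edge {4,5}. Now deg[4]=0, deg[5]=2.
Step 4: smallest deg-1 vertex = 6, p_4 = 5. Add edge {5,6}. Now deg[6]=0, deg[5]=1.
Step 5: smallest deg-1 vertex = 5, p_5 = 3. Add edge {3,5}. Now deg[5]=0, deg[3]=1.
Step 6: smallest deg-1 vertex = 3, p_6 = 7. Add edge {3,7}. Now deg[3]=0, deg[7]=1.
Final: two remaining deg-1 vertices are 7, 8. Add edge {7,8}.

Answer: 1 3
2 3
4 5
5 6
3 5
3 7
7 8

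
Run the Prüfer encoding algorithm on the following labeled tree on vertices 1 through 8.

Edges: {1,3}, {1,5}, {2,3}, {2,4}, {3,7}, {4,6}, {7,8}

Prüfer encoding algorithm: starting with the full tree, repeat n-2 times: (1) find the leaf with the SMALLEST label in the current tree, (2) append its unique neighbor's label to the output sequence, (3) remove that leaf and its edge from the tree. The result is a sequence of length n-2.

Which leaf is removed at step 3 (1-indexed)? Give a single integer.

Answer: 6

Derivation:
Step 1: current leaves = {5,6,8}. Remove leaf 5 (neighbor: 1).
Step 2: current leaves = {1,6,8}. Remove leaf 1 (neighbor: 3).
Step 3: current leaves = {6,8}. Remove leaf 6 (neighbor: 4).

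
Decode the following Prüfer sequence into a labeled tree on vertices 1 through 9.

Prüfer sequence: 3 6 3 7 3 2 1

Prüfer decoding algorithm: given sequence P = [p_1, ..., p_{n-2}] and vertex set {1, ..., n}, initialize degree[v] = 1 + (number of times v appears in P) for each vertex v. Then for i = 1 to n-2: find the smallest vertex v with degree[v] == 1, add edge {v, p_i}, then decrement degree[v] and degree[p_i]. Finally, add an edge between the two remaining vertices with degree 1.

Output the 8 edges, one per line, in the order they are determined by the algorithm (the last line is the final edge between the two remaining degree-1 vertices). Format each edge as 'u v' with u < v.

Initial degrees: {1:2, 2:2, 3:4, 4:1, 5:1, 6:2, 7:2, 8:1, 9:1}
Step 1: smallest deg-1 vertex = 4, p_1 = 3. Add edge {3,4}. Now deg[4]=0, deg[3]=3.
Step 2: smallest deg-1 vertex = 5, p_2 = 6. Add edge {5,6}. Now deg[5]=0, deg[6]=1.
Step 3: smallest deg-1 vertex = 6, p_3 = 3. Add edge {3,6}. Now deg[6]=0, deg[3]=2.
Step 4: smallest deg-1 vertex = 8, p_4 = 7. Add edge {7,8}. Now deg[8]=0, deg[7]=1.
Step 5: smallest deg-1 vertex = 7, p_5 = 3. Add edge {3,7}. Now deg[7]=0, deg[3]=1.
Step 6: smallest deg-1 vertex = 3, p_6 = 2. Add edge {2,3}. Now deg[3]=0, deg[2]=1.
Step 7: smallest deg-1 vertex = 2, p_7 = 1. Add edge {1,2}. Now deg[2]=0, deg[1]=1.
Final: two remaining deg-1 vertices are 1, 9. Add edge {1,9}.

Answer: 3 4
5 6
3 6
7 8
3 7
2 3
1 2
1 9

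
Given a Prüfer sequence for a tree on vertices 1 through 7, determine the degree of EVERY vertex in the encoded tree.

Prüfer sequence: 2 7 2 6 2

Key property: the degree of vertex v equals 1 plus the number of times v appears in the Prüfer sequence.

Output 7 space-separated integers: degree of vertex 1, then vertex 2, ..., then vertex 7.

p_1 = 2: count[2] becomes 1
p_2 = 7: count[7] becomes 1
p_3 = 2: count[2] becomes 2
p_4 = 6: count[6] becomes 1
p_5 = 2: count[2] becomes 3
Degrees (1 + count): deg[1]=1+0=1, deg[2]=1+3=4, deg[3]=1+0=1, deg[4]=1+0=1, deg[5]=1+0=1, deg[6]=1+1=2, deg[7]=1+1=2

Answer: 1 4 1 1 1 2 2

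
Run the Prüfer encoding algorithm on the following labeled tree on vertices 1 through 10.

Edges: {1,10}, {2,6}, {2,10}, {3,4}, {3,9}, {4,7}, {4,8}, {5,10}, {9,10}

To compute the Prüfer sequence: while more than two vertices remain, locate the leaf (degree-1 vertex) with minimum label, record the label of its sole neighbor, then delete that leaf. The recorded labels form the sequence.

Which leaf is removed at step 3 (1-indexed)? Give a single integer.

Answer: 6

Derivation:
Step 1: current leaves = {1,5,6,7,8}. Remove leaf 1 (neighbor: 10).
Step 2: current leaves = {5,6,7,8}. Remove leaf 5 (neighbor: 10).
Step 3: current leaves = {6,7,8}. Remove leaf 6 (neighbor: 2).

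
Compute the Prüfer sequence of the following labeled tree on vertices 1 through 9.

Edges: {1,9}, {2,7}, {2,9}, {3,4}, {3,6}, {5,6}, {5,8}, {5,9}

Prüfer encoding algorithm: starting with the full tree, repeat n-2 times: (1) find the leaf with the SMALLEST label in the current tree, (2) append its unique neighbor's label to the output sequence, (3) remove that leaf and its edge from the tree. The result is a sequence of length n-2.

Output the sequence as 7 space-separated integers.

Answer: 9 3 6 5 2 9 5

Derivation:
Step 1: leaves = {1,4,7,8}. Remove smallest leaf 1, emit neighbor 9.
Step 2: leaves = {4,7,8}. Remove smallest leaf 4, emit neighbor 3.
Step 3: leaves = {3,7,8}. Remove smallest leaf 3, emit neighbor 6.
Step 4: leaves = {6,7,8}. Remove smallest leaf 6, emit neighbor 5.
Step 5: leaves = {7,8}. Remove smallest leaf 7, emit neighbor 2.
Step 6: leaves = {2,8}. Remove smallest leaf 2, emit neighbor 9.
Step 7: leaves = {8,9}. Remove smallest leaf 8, emit neighbor 5.
Done: 2 vertices remain (5, 9). Sequence = [9 3 6 5 2 9 5]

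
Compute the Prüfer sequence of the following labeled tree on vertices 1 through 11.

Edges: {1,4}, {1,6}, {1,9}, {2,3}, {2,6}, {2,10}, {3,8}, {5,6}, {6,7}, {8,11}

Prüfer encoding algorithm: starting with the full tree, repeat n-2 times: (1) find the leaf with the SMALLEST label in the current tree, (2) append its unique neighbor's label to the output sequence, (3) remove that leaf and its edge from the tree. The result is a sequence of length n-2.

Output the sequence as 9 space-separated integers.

Step 1: leaves = {4,5,7,9,10,11}. Remove smallest leaf 4, emit neighbor 1.
Step 2: leaves = {5,7,9,10,11}. Remove smallest leaf 5, emit neighbor 6.
Step 3: leaves = {7,9,10,11}. Remove smallest leaf 7, emit neighbor 6.
Step 4: leaves = {9,10,11}. Remove smallest leaf 9, emit neighbor 1.
Step 5: leaves = {1,10,11}. Remove smallest leaf 1, emit neighbor 6.
Step 6: leaves = {6,10,11}. Remove smallest leaf 6, emit neighbor 2.
Step 7: leaves = {10,11}. Remove smallest leaf 10, emit neighbor 2.
Step 8: leaves = {2,11}. Remove smallest leaf 2, emit neighbor 3.
Step 9: leaves = {3,11}. Remove smallest leaf 3, emit neighbor 8.
Done: 2 vertices remain (8, 11). Sequence = [1 6 6 1 6 2 2 3 8]

Answer: 1 6 6 1 6 2 2 3 8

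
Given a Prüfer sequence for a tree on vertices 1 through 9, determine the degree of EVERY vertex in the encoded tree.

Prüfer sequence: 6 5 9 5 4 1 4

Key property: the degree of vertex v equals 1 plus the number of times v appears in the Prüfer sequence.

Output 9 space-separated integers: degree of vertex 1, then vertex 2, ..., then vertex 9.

Answer: 2 1 1 3 3 2 1 1 2

Derivation:
p_1 = 6: count[6] becomes 1
p_2 = 5: count[5] becomes 1
p_3 = 9: count[9] becomes 1
p_4 = 5: count[5] becomes 2
p_5 = 4: count[4] becomes 1
p_6 = 1: count[1] becomes 1
p_7 = 4: count[4] becomes 2
Degrees (1 + count): deg[1]=1+1=2, deg[2]=1+0=1, deg[3]=1+0=1, deg[4]=1+2=3, deg[5]=1+2=3, deg[6]=1+1=2, deg[7]=1+0=1, deg[8]=1+0=1, deg[9]=1+1=2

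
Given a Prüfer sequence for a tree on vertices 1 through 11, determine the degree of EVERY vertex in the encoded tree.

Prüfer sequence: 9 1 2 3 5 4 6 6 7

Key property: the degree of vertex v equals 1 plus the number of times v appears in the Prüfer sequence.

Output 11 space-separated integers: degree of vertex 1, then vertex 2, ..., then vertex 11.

Answer: 2 2 2 2 2 3 2 1 2 1 1

Derivation:
p_1 = 9: count[9] becomes 1
p_2 = 1: count[1] becomes 1
p_3 = 2: count[2] becomes 1
p_4 = 3: count[3] becomes 1
p_5 = 5: count[5] becomes 1
p_6 = 4: count[4] becomes 1
p_7 = 6: count[6] becomes 1
p_8 = 6: count[6] becomes 2
p_9 = 7: count[7] becomes 1
Degrees (1 + count): deg[1]=1+1=2, deg[2]=1+1=2, deg[3]=1+1=2, deg[4]=1+1=2, deg[5]=1+1=2, deg[6]=1+2=3, deg[7]=1+1=2, deg[8]=1+0=1, deg[9]=1+1=2, deg[10]=1+0=1, deg[11]=1+0=1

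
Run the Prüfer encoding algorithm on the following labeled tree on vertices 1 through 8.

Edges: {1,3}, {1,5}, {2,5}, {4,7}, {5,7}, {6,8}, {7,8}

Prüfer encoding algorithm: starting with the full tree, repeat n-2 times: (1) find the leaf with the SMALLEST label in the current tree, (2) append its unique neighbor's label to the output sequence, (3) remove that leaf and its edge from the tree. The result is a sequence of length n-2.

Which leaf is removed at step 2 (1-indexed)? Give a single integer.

Step 1: current leaves = {2,3,4,6}. Remove leaf 2 (neighbor: 5).
Step 2: current leaves = {3,4,6}. Remove leaf 3 (neighbor: 1).

Answer: 3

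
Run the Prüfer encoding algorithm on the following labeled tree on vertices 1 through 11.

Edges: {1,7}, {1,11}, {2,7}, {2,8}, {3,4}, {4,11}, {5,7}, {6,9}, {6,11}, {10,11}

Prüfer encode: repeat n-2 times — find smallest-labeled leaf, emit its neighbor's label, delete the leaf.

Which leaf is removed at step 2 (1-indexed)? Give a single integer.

Answer: 4

Derivation:
Step 1: current leaves = {3,5,8,9,10}. Remove leaf 3 (neighbor: 4).
Step 2: current leaves = {4,5,8,9,10}. Remove leaf 4 (neighbor: 11).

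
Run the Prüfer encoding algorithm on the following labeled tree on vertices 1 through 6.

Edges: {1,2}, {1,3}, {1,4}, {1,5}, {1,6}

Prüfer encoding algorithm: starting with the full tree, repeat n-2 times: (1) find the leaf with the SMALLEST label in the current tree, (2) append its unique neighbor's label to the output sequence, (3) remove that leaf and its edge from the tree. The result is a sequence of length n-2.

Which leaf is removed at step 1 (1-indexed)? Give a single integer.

Answer: 2

Derivation:
Step 1: current leaves = {2,3,4,5,6}. Remove leaf 2 (neighbor: 1).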